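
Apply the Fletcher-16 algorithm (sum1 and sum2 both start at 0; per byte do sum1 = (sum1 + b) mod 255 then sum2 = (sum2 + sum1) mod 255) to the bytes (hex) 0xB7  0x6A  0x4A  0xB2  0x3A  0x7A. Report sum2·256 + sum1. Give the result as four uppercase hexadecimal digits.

92D3

Running sums (mod 255):
  after byte 0 (0xB7): sum1=183, sum2=183
  after byte 1 (0x6A): sum1=34, sum2=217
  after byte 2 (0x4A): sum1=108, sum2=70
  after byte 3 (0xB2): sum1=31, sum2=101
  after byte 4 (0x3A): sum1=89, sum2=190
  after byte 5 (0x7A): sum1=211, sum2=146
Checksum = sum2·256 + sum1 = 146·256 + 211 = 37587 = 0x92D3.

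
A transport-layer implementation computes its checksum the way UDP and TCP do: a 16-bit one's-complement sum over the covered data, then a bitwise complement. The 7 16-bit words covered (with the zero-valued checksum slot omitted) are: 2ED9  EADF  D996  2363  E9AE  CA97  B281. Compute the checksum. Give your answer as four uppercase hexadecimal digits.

8284

One's-complement addition (fold any carry out of bit 15 back into bit 0):
  0x2ED9 + 0xEADF = 0x119B8 → wrap carry → 0x19B9
  0x19B9 + 0xD996 = 0x0F34F
  0xF34F + 0x2363 = 0x116B2 → wrap carry → 0x16B3
  0x16B3 + 0xE9AE = 0x10061 → wrap carry → 0x0062
  0x0062 + 0xCA97 = 0x0CAF9
  0xCAF9 + 0xB281 = 0x17D7A → wrap carry → 0x7D7B
One's-complement sum = 0x7D7B.
Checksum = ~0x7D7B & 0xFFFF = 0x8284.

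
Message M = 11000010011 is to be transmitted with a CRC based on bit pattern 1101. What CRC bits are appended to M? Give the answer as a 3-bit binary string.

110

Append 3 zeros: 11000010011000. Divide by 1101 (XOR where the leading bit is 1):
  pos 0: 1100 XOR 1101 = 0001
  pos 3: 1001 XOR 1101 = 0100
  pos 4: 1000 XOR 1101 = 0101
  pos 5: 1010 XOR 1101 = 0111
  pos 6: 1111 XOR 1101 = 0010
  pos 8: 1010 XOR 1101 = 0111
  pos 9: 1110 XOR 1101 = 0011
Remainder (last 3 bits) = 110. This is the CRC / FCS.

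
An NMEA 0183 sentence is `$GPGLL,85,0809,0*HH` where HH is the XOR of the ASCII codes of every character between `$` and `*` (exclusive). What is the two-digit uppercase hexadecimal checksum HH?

XOR the ASCII codes of the payload characters:
  'G' = 0x47 → acc = 0x47
  'P' = 0x50 → acc = 0x17
  'G' = 0x47 → acc = 0x50
  'L' = 0x4C → acc = 0x1C
  'L' = 0x4C → acc = 0x50
  ',' = 0x2C → acc = 0x7C
  '8' = 0x38 → acc = 0x44
  '5' = 0x35 → acc = 0x71
  ',' = 0x2C → acc = 0x5D
  '0' = 0x30 → acc = 0x6D
  '8' = 0x38 → acc = 0x55
  '0' = 0x30 → acc = 0x65
  '9' = 0x39 → acc = 0x5C
  ',' = 0x2C → acc = 0x70
  '0' = 0x30 → acc = 0x40
Checksum = 0x40.

40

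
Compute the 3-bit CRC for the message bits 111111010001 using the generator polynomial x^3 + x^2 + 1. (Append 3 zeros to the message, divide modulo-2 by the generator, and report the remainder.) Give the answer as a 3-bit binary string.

110

Append 3 zeros: 111111010001000. Divide by 1101 (XOR where the leading bit is 1):
  pos 0: 1111 XOR 1101 = 0010
  pos 2: 1011 XOR 1101 = 0110
  pos 3: 1100 XOR 1101 = 0001
  pos 6: 1100 XOR 1101 = 0001
  pos 9: 1010 XOR 1101 = 0111
  pos 10: 1110 XOR 1101 = 0011
Remainder (last 3 bits) = 110. This is the CRC / FCS.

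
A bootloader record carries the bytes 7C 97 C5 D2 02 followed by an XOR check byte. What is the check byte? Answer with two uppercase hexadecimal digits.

FE

XOR the bytes together:
  start with 0x7C
  0x7C ⊕ 0x97 = 0xEB
  0xEB ⊕ 0xC5 = 0x2E
  0x2E ⊕ 0xD2 = 0xFC
  0xFC ⊕ 0x02 = 0xFE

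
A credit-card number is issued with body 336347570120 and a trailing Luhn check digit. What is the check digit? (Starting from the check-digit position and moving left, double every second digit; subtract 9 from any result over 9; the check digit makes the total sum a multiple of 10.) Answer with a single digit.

Partial digits right→left: 0 2 1 0 7 5 7 4 3 6 3 3
Double every second digit counting from the check-digit position (so the 1st, 3rd, 5th, ... of the partial from the right).
  doubled (with −9 where >9): 0 2 5 5 6 6 → sum 24
  kept as-is: 2 0 5 4 6 3 → sum 20
Total = 24 + 20 = 44.
Check digit = (10 − (44 mod 10)) mod 10 = 6.

6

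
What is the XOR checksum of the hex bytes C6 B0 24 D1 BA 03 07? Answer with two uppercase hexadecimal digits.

XOR the bytes together:
  start with 0xC6
  0xC6 ⊕ 0xB0 = 0x76
  0x76 ⊕ 0x24 = 0x52
  0x52 ⊕ 0xD1 = 0x83
  0x83 ⊕ 0xBA = 0x39
  0x39 ⊕ 0x03 = 0x3A
  0x3A ⊕ 0x07 = 0x3D

3D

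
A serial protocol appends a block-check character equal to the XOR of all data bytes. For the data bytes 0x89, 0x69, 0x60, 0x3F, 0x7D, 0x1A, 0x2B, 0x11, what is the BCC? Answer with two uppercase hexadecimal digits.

E2

XOR the bytes together:
  start with 0x89
  0x89 ⊕ 0x69 = 0xE0
  0xE0 ⊕ 0x60 = 0x80
  0x80 ⊕ 0x3F = 0xBF
  0xBF ⊕ 0x7D = 0xC2
  0xC2 ⊕ 0x1A = 0xD8
  0xD8 ⊕ 0x2B = 0xF3
  0xF3 ⊕ 0x11 = 0xE2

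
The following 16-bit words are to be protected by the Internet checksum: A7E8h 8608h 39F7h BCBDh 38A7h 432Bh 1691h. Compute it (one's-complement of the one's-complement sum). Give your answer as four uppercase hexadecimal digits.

One's-complement addition (fold any carry out of bit 15 back into bit 0):
  0xA7E8 + 0x8608 = 0x12DF0 → wrap carry → 0x2DF1
  0x2DF1 + 0x39F7 = 0x067E8
  0x67E8 + 0xBCBD = 0x124A5 → wrap carry → 0x24A6
  0x24A6 + 0x38A7 = 0x05D4D
  0x5D4D + 0x432B = 0x0A078
  0xA078 + 0x1691 = 0x0B709
One's-complement sum = 0xB709.
Checksum = ~0xB709 & 0xFFFF = 0x48F6.

48F6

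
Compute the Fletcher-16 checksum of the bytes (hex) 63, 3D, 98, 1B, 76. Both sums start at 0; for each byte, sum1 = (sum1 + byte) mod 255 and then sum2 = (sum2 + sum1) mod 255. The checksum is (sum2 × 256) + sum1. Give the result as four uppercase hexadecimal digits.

5CCA

Running sums (mod 255):
  after byte 0 (63): sum1=99, sum2=99
  after byte 1 (3D): sum1=160, sum2=4
  after byte 2 (98): sum1=57, sum2=61
  after byte 3 (1B): sum1=84, sum2=145
  after byte 4 (76): sum1=202, sum2=92
Checksum = sum2·256 + sum1 = 92·256 + 202 = 23754 = 0x5CCA.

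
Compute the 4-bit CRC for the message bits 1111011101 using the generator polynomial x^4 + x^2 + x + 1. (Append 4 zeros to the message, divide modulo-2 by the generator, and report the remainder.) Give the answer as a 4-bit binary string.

Append 4 zeros: 11110111010000. Divide by 10111 (XOR where the leading bit is 1):
  pos 0: 11110 XOR 10111 = 01001
  pos 1: 10011 XOR 10111 = 00100
  pos 3: 10011 XOR 10111 = 00100
  pos 5: 10001 XOR 10111 = 00110
  pos 7: 11000 XOR 10111 = 01111
  pos 8: 11110 XOR 10111 = 01001
  pos 9: 10010 XOR 10111 = 00101
Remainder (last 4 bits) = 0101. This is the CRC / FCS.

0101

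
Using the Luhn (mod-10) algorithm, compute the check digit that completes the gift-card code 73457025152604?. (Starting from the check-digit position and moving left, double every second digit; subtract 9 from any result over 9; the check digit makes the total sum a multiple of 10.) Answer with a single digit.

Partial digits right→left: 4 0 6 2 5 1 5 2 0 7 5 4 3 7
Double every second digit counting from the check-digit position (so the 1st, 3rd, 5th, ... of the partial from the right).
  doubled (with −9 where >9): 8 3 1 1 0 1 6 → sum 20
  kept as-is: 0 2 1 2 7 4 7 → sum 23
Total = 20 + 23 = 43.
Check digit = (10 − (43 mod 10)) mod 10 = 7.

7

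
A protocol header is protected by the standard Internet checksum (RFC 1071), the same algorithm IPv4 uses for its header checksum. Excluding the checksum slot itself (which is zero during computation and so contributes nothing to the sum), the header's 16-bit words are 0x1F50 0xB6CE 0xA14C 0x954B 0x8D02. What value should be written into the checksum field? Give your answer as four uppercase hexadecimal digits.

One's-complement addition (fold any carry out of bit 15 back into bit 0):
  0x1F50 + 0xB6CE = 0x0D61E
  0xD61E + 0xA14C = 0x1776A → wrap carry → 0x776B
  0x776B + 0x954B = 0x10CB6 → wrap carry → 0x0CB7
  0x0CB7 + 0x8D02 = 0x099B9
One's-complement sum = 0x99B9.
Checksum = ~0x99B9 & 0xFFFF = 0x6646.

6646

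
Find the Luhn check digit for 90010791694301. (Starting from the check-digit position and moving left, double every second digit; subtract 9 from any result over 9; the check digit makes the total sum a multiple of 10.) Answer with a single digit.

Partial digits right→left: 1 0 3 4 9 6 1 9 7 0 1 0 0 9
Double every second digit counting from the check-digit position (so the 1st, 3rd, 5th, ... of the partial from the right).
  doubled (with −9 where >9): 2 6 9 2 5 2 0 → sum 26
  kept as-is: 0 4 6 9 0 0 9 → sum 28
Total = 26 + 28 = 54.
Check digit = (10 − (54 mod 10)) mod 10 = 6.

6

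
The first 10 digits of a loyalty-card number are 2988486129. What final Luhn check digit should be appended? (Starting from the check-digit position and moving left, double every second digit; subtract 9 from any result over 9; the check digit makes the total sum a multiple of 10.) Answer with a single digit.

Partial digits right→left: 9 2 1 6 8 4 8 8 9 2
Double every second digit counting from the check-digit position (so the 1st, 3rd, 5th, ... of the partial from the right).
  doubled (with −9 where >9): 9 2 7 7 9 → sum 34
  kept as-is: 2 6 4 8 2 → sum 22
Total = 34 + 22 = 56.
Check digit = (10 − (56 mod 10)) mod 10 = 4.

4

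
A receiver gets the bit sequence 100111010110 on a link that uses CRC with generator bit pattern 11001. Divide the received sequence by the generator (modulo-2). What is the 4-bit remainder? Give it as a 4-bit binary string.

0100

Modulo-2 division of 100111010110 by 11001:
  pos 0: 10011 XOR 11001 = 01010
  pos 1: 10101 XOR 11001 = 01100
  pos 2: 11000 XOR 11001 = 00001
  pos 6: 11011 XOR 11001 = 00010
Remainder = 0100 (nonzero — an error is detected).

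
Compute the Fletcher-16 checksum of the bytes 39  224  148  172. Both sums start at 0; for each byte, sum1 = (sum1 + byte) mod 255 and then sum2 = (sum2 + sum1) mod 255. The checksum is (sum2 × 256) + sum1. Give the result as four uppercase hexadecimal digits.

Running sums (mod 255):
  after byte 0 (39): sum1=39, sum2=39
  after byte 1 (224): sum1=8, sum2=47
  after byte 2 (148): sum1=156, sum2=203
  after byte 3 (172): sum1=73, sum2=21
Checksum = sum2·256 + sum1 = 21·256 + 73 = 5449 = 0x1549.

1549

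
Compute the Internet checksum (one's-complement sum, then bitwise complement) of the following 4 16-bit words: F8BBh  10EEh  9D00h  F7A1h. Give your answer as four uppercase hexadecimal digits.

One's-complement addition (fold any carry out of bit 15 back into bit 0):
  0xF8BB + 0x10EE = 0x109A9 → wrap carry → 0x09AA
  0x09AA + 0x9D00 = 0x0A6AA
  0xA6AA + 0xF7A1 = 0x19E4B → wrap carry → 0x9E4C
One's-complement sum = 0x9E4C.
Checksum = ~0x9E4C & 0xFFFF = 0x61B3.

61B3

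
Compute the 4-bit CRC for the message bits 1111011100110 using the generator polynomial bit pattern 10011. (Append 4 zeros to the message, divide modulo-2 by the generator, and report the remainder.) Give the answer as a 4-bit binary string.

Append 4 zeros: 11110111001100000. Divide by 10011 (XOR where the leading bit is 1):
  pos 0: 11110 XOR 10011 = 01101
  pos 1: 11011 XOR 10011 = 01000
  pos 2: 10001 XOR 10011 = 00010
  pos 5: 10100 XOR 10011 = 00111
  pos 7: 11111 XOR 10011 = 01100
  pos 8: 11000 XOR 10011 = 01011
  pos 9: 10110 XOR 10011 = 00101
  pos 11: 10100 XOR 10011 = 00111
Remainder (last 4 bits) = 1110. This is the CRC / FCS.

1110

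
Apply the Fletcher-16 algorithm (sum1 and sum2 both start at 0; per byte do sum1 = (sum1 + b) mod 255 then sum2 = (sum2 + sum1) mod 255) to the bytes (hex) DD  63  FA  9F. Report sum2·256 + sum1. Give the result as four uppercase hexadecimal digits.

Running sums (mod 255):
  after byte 0 (DD): sum1=221, sum2=221
  after byte 1 (63): sum1=65, sum2=31
  after byte 2 (FA): sum1=60, sum2=91
  after byte 3 (9F): sum1=219, sum2=55
Checksum = sum2·256 + sum1 = 55·256 + 219 = 14299 = 0x37DB.

37DB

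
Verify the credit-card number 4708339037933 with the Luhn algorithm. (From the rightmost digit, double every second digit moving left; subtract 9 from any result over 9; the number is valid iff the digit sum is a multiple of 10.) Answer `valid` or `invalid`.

valid

From the right, keep odd positions and double even positions (subtract 9 from any doubled value over 9):
  doubled (positions 2,4,...): 6 5 0 6 7 5 → sum 29
  kept (positions 1,3,...): 3 9 3 9 3 0 4 → sum 31
Total = 60.
60 mod 10 = 0, so the number is valid.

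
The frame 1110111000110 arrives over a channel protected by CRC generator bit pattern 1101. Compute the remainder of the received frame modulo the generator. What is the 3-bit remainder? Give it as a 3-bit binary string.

Modulo-2 division of 1110111000110 by 1101:
  pos 0: 1110 XOR 1101 = 0011
  pos 2: 1111 XOR 1101 = 0010
  pos 4: 1010 XOR 1101 = 0111
  pos 5: 1110 XOR 1101 = 0011
  pos 7: 1101 XOR 1101 = 0000
Remainder = 010 (nonzero — an error is detected).

010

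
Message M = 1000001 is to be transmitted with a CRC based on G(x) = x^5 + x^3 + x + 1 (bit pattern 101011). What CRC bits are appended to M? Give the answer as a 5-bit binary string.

00110

Append 5 zeros: 100000100000. Divide by 101011 (XOR where the leading bit is 1):
  pos 0: 100000 XOR 101011 = 001011
  pos 2: 101110 XOR 101011 = 000101
  pos 5: 101000 XOR 101011 = 000011
Remainder (last 5 bits) = 00110. This is the CRC / FCS.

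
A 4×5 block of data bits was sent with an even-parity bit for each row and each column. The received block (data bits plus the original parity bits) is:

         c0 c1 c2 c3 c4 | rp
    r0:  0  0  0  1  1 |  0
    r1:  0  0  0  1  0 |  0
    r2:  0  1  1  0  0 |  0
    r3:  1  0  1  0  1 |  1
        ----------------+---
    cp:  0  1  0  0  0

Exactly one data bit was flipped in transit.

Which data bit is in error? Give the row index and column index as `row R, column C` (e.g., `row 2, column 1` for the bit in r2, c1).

row 1, column 0

Recompute each row's even parity and compare to rp:
  r0: data parity 0, sent rp 0 → ok
  r1: data parity 1, sent rp 0 → mismatch
  r2: data parity 0, sent rp 0 → ok
  r3: data parity 1, sent rp 1 → ok
Recompute each column's even parity and compare to cp:
  c0: data parity 1, sent cp 0 → mismatch
  c1: data parity 1, sent cp 1 → ok
  c2: data parity 0, sent cp 0 → ok
  c3: data parity 0, sent cp 0 → ok
  c4: data parity 0, sent cp 0 → ok
Exactly one row (r1) and one column (c0) fail → the flipped bit is at their intersection.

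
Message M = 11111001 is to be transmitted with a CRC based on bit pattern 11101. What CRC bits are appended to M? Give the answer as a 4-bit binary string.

Append 4 zeros: 111110010000. Divide by 11101 (XOR where the leading bit is 1):
  pos 0: 11111 XOR 11101 = 00010
  pos 3: 10001 XOR 11101 = 01100
  pos 4: 11000 XOR 11101 = 00101
  pos 6: 10100 XOR 11101 = 01001
  pos 7: 10010 XOR 11101 = 01111
Remainder (last 4 bits) = 1111. This is the CRC / FCS.

1111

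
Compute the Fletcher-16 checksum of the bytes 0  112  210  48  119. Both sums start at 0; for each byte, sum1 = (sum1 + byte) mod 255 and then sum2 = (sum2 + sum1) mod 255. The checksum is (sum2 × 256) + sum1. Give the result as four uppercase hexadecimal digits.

Running sums (mod 255):
  after byte 0 (0): sum1=0, sum2=0
  after byte 1 (112): sum1=112, sum2=112
  after byte 2 (210): sum1=67, sum2=179
  after byte 3 (48): sum1=115, sum2=39
  after byte 4 (119): sum1=234, sum2=18
Checksum = sum2·256 + sum1 = 18·256 + 234 = 4842 = 0x12EA.

12EA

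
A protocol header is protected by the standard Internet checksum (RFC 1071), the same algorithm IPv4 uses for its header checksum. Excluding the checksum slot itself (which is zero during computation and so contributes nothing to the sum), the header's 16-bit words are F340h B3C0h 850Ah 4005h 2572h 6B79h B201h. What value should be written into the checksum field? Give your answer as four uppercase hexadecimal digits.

One's-complement addition (fold any carry out of bit 15 back into bit 0):
  0xF340 + 0xB3C0 = 0x1A700 → wrap carry → 0xA701
  0xA701 + 0x850A = 0x12C0B → wrap carry → 0x2C0C
  0x2C0C + 0x4005 = 0x06C11
  0x6C11 + 0x2572 = 0x09183
  0x9183 + 0x6B79 = 0x0FCFC
  0xFCFC + 0xB201 = 0x1AEFD → wrap carry → 0xAEFE
One's-complement sum = 0xAEFE.
Checksum = ~0xAEFE & 0xFFFF = 0x5101.

5101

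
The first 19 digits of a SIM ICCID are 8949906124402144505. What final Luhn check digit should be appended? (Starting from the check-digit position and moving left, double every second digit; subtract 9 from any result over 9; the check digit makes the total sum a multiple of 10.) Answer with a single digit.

9

Partial digits right→left: 5 0 5 4 4 1 2 0 4 4 2 1 6 0 9 9 4 9 8
Double every second digit counting from the check-digit position (so the 1st, 3rd, 5th, ... of the partial from the right).
  doubled (with −9 where >9): 1 1 8 4 8 4 3 9 8 7 → sum 53
  kept as-is: 0 4 1 0 4 1 0 9 9 → sum 28
Total = 53 + 28 = 81.
Check digit = (10 − (81 mod 10)) mod 10 = 9.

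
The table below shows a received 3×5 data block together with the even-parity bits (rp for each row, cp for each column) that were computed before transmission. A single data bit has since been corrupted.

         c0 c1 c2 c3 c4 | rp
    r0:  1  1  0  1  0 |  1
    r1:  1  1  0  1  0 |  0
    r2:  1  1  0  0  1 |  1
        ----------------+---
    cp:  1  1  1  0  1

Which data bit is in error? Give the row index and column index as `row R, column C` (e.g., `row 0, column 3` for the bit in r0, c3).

Recompute each row's even parity and compare to rp:
  r0: data parity 1, sent rp 1 → ok
  r1: data parity 1, sent rp 0 → mismatch
  r2: data parity 1, sent rp 1 → ok
Recompute each column's even parity and compare to cp:
  c0: data parity 1, sent cp 1 → ok
  c1: data parity 1, sent cp 1 → ok
  c2: data parity 0, sent cp 1 → mismatch
  c3: data parity 0, sent cp 0 → ok
  c4: data parity 1, sent cp 1 → ok
Exactly one row (r1) and one column (c2) fail → the flipped bit is at their intersection.

row 1, column 2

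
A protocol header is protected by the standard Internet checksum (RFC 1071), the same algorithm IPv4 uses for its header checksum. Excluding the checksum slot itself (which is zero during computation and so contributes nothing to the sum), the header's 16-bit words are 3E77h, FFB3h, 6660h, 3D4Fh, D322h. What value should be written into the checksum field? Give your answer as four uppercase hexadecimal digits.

4B02

One's-complement addition (fold any carry out of bit 15 back into bit 0):
  0x3E77 + 0xFFB3 = 0x13E2A → wrap carry → 0x3E2B
  0x3E2B + 0x6660 = 0x0A48B
  0xA48B + 0x3D4F = 0x0E1DA
  0xE1DA + 0xD322 = 0x1B4FC → wrap carry → 0xB4FD
One's-complement sum = 0xB4FD.
Checksum = ~0xB4FD & 0xFFFF = 0x4B02.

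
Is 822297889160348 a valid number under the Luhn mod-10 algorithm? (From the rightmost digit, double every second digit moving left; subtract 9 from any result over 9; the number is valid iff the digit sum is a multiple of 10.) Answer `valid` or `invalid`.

invalid

From the right, keep odd positions and double even positions (subtract 9 from any doubled value over 9):
  doubled (positions 2,4,...): 8 0 2 7 5 4 4 → sum 30
  kept (positions 1,3,...): 8 3 6 9 8 9 2 8 → sum 53
Total = 83.
83 mod 10 = 3, so the number is invalid.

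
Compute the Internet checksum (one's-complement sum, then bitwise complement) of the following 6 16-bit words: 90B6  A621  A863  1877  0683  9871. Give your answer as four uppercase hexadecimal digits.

One's-complement addition (fold any carry out of bit 15 back into bit 0):
  0x90B6 + 0xA621 = 0x136D7 → wrap carry → 0x36D8
  0x36D8 + 0xA863 = 0x0DF3B
  0xDF3B + 0x1877 = 0x0F7B2
  0xF7B2 + 0x0683 = 0x0FE35
  0xFE35 + 0x9871 = 0x196A6 → wrap carry → 0x96A7
One's-complement sum = 0x96A7.
Checksum = ~0x96A7 & 0xFFFF = 0x6958.

6958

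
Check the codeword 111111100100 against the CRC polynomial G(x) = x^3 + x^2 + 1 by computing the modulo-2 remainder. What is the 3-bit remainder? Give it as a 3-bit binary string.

100

Modulo-2 division of 111111100100 by 1101:
  pos 0: 1111 XOR 1101 = 0010
  pos 2: 1011 XOR 1101 = 0110
  pos 3: 1101 XOR 1101 = 0000
Remainder = 100 (nonzero — an error is detected).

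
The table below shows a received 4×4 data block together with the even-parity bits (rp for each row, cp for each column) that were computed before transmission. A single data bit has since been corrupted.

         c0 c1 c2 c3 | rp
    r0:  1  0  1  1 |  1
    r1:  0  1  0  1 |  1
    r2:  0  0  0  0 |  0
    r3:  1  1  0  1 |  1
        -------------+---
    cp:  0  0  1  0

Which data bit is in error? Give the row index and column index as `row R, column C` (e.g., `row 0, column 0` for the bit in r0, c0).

row 1, column 3

Recompute each row's even parity and compare to rp:
  r0: data parity 1, sent rp 1 → ok
  r1: data parity 0, sent rp 1 → mismatch
  r2: data parity 0, sent rp 0 → ok
  r3: data parity 1, sent rp 1 → ok
Recompute each column's even parity and compare to cp:
  c0: data parity 0, sent cp 0 → ok
  c1: data parity 0, sent cp 0 → ok
  c2: data parity 1, sent cp 1 → ok
  c3: data parity 1, sent cp 0 → mismatch
Exactly one row (r1) and one column (c3) fail → the flipped bit is at their intersection.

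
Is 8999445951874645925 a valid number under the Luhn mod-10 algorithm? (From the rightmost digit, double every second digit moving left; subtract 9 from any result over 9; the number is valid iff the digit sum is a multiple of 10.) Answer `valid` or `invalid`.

From the right, keep odd positions and double even positions (subtract 9 from any doubled value over 9):
  doubled (positions 2,4,...): 4 1 3 5 2 9 8 9 9 → sum 50
  kept (positions 1,3,...): 5 9 4 4 8 5 5 4 9 8 → sum 61
Total = 111.
111 mod 10 = 1, so the number is invalid.

invalid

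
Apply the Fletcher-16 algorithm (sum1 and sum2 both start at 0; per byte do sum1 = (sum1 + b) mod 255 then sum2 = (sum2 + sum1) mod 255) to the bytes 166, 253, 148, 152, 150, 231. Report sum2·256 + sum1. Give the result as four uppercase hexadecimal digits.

Running sums (mod 255):
  after byte 0 (166): sum1=166, sum2=166
  after byte 1 (253): sum1=164, sum2=75
  after byte 2 (148): sum1=57, sum2=132
  after byte 3 (152): sum1=209, sum2=86
  after byte 4 (150): sum1=104, sum2=190
  after byte 5 (231): sum1=80, sum2=15
Checksum = sum2·256 + sum1 = 15·256 + 80 = 3920 = 0x0F50.

0F50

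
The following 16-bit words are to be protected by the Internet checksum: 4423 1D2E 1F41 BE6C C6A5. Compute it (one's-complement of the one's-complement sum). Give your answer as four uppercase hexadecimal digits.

One's-complement addition (fold any carry out of bit 15 back into bit 0):
  0x4423 + 0x1D2E = 0x06151
  0x6151 + 0x1F41 = 0x08092
  0x8092 + 0xBE6C = 0x13EFE → wrap carry → 0x3EFF
  0x3EFF + 0xC6A5 = 0x105A4 → wrap carry → 0x05A5
One's-complement sum = 0x05A5.
Checksum = ~0x05A5 & 0xFFFF = 0xFA5A.

FA5A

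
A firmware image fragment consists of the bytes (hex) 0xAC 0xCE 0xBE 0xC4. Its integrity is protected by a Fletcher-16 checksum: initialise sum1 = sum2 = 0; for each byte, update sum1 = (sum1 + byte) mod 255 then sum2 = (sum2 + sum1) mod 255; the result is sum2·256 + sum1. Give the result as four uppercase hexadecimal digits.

61FE

Running sums (mod 255):
  after byte 0 (0xAC): sum1=172, sum2=172
  after byte 1 (0xCE): sum1=123, sum2=40
  after byte 2 (0xBE): sum1=58, sum2=98
  after byte 3 (0xC4): sum1=254, sum2=97
Checksum = sum2·256 + sum1 = 97·256 + 254 = 25086 = 0x61FE.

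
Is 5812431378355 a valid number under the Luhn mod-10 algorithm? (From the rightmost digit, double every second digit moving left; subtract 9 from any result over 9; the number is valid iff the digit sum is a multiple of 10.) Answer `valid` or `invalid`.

invalid

From the right, keep odd positions and double even positions (subtract 9 from any doubled value over 9):
  doubled (positions 2,4,...): 1 7 6 6 4 7 → sum 31
  kept (positions 1,3,...): 5 3 7 1 4 1 5 → sum 26
Total = 57.
57 mod 10 = 7, so the number is invalid.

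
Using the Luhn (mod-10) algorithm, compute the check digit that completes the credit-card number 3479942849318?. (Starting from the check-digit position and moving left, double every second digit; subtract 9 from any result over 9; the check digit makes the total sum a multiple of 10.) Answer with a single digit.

0

Partial digits right→left: 8 1 3 9 4 8 2 4 9 9 7 4 3
Double every second digit counting from the check-digit position (so the 1st, 3rd, 5th, ... of the partial from the right).
  doubled (with −9 where >9): 7 6 8 4 9 5 6 → sum 45
  kept as-is: 1 9 8 4 9 4 → sum 35
Total = 45 + 35 = 80.
Check digit = (10 − (80 mod 10)) mod 10 = 0.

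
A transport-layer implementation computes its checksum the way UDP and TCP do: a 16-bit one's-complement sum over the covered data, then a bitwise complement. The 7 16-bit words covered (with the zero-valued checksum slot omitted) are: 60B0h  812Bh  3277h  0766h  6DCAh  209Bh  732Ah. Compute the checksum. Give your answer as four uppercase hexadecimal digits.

E2B6

One's-complement addition (fold any carry out of bit 15 back into bit 0):
  0x60B0 + 0x812B = 0x0E1DB
  0xE1DB + 0x3277 = 0x11452 → wrap carry → 0x1453
  0x1453 + 0x0766 = 0x01BB9
  0x1BB9 + 0x6DCA = 0x08983
  0x8983 + 0x209B = 0x0AA1E
  0xAA1E + 0x732A = 0x11D48 → wrap carry → 0x1D49
One's-complement sum = 0x1D49.
Checksum = ~0x1D49 & 0xFFFF = 0xE2B6.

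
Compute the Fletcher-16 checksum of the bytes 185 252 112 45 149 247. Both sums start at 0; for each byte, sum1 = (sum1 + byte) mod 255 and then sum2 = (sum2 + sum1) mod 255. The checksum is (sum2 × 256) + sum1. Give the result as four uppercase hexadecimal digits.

B7E1

Running sums (mod 255):
  after byte 0 (185): sum1=185, sum2=185
  after byte 1 (252): sum1=182, sum2=112
  after byte 2 (112): sum1=39, sum2=151
  after byte 3 (45): sum1=84, sum2=235
  after byte 4 (149): sum1=233, sum2=213
  after byte 5 (247): sum1=225, sum2=183
Checksum = sum2·256 + sum1 = 183·256 + 225 = 47073 = 0xB7E1.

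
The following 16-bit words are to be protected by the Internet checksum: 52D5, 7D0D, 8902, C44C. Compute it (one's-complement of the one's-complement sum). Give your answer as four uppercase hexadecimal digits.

E2CD

One's-complement addition (fold any carry out of bit 15 back into bit 0):
  0x52D5 + 0x7D0D = 0x0CFE2
  0xCFE2 + 0x8902 = 0x158E4 → wrap carry → 0x58E5
  0x58E5 + 0xC44C = 0x11D31 → wrap carry → 0x1D32
One's-complement sum = 0x1D32.
Checksum = ~0x1D32 & 0xFFFF = 0xE2CD.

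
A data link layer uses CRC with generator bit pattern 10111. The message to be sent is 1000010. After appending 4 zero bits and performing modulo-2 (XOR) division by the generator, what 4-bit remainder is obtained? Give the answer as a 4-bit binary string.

Append 4 zeros: 10000100000. Divide by 10111 (XOR where the leading bit is 1):
  pos 0: 10000 XOR 10111 = 00111
  pos 2: 11110 XOR 10111 = 01001
  pos 3: 10010 XOR 10111 = 00101
  pos 5: 10100 XOR 10111 = 00011
Remainder (last 4 bits) = 0110. This is the CRC / FCS.

0110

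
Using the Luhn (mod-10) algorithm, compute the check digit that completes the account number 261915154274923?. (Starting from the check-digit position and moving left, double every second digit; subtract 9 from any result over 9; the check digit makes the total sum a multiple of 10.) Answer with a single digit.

Partial digits right→left: 3 2 9 4 7 2 4 5 1 5 1 9 1 6 2
Double every second digit counting from the check-digit position (so the 1st, 3rd, 5th, ... of the partial from the right).
  doubled (with −9 where >9): 6 9 5 8 2 2 2 4 → sum 38
  kept as-is: 2 4 2 5 5 9 6 → sum 33
Total = 38 + 33 = 71.
Check digit = (10 − (71 mod 10)) mod 10 = 9.

9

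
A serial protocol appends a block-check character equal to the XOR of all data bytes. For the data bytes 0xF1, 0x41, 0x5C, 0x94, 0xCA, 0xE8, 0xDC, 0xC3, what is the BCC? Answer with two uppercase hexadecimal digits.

45

XOR the bytes together:
  start with 0xF1
  0xF1 ⊕ 0x41 = 0xB0
  0xB0 ⊕ 0x5C = 0xEC
  0xEC ⊕ 0x94 = 0x78
  0x78 ⊕ 0xCA = 0xB2
  0xB2 ⊕ 0xE8 = 0x5A
  0x5A ⊕ 0xDC = 0x86
  0x86 ⊕ 0xC3 = 0x45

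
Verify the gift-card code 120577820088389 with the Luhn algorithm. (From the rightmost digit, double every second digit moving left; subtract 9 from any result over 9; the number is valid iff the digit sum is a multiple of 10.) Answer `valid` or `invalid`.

From the right, keep odd positions and double even positions (subtract 9 from any doubled value over 9):
  doubled (positions 2,4,...): 7 7 0 4 5 1 4 → sum 28
  kept (positions 1,3,...): 9 3 8 0 8 7 0 1 → sum 36
Total = 64.
64 mod 10 = 4, so the number is invalid.

invalid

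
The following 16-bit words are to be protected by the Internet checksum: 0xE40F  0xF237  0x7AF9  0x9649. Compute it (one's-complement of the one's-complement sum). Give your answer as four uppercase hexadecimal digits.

1875

One's-complement addition (fold any carry out of bit 15 back into bit 0):
  0xE40F + 0xF237 = 0x1D646 → wrap carry → 0xD647
  0xD647 + 0x7AF9 = 0x15140 → wrap carry → 0x5141
  0x5141 + 0x9649 = 0x0E78A
One's-complement sum = 0xE78A.
Checksum = ~0xE78A & 0xFFFF = 0x1875.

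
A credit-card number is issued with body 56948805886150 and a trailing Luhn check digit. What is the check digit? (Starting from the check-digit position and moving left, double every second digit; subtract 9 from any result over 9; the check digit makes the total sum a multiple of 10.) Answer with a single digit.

Partial digits right→left: 0 5 1 6 8 8 5 0 8 8 4 9 6 5
Double every second digit counting from the check-digit position (so the 1st, 3rd, 5th, ... of the partial from the right).
  doubled (with −9 where >9): 0 2 7 1 7 8 3 → sum 28
  kept as-is: 5 6 8 0 8 9 5 → sum 41
Total = 28 + 41 = 69.
Check digit = (10 − (69 mod 10)) mod 10 = 1.

1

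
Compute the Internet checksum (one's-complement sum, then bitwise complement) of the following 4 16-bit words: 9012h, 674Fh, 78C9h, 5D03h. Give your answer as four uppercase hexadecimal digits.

32D1

One's-complement addition (fold any carry out of bit 15 back into bit 0):
  0x9012 + 0x674F = 0x0F761
  0xF761 + 0x78C9 = 0x1702A → wrap carry → 0x702B
  0x702B + 0x5D03 = 0x0CD2E
One's-complement sum = 0xCD2E.
Checksum = ~0xCD2E & 0xFFFF = 0x32D1.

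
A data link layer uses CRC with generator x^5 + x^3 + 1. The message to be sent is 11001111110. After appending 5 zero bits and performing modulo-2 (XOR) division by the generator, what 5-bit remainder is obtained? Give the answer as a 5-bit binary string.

Append 5 zeros: 1100111111000000. Divide by 101001 (XOR where the leading bit is 1):
  pos 0: 110011 XOR 101001 = 011010
  pos 1: 110101 XOR 101001 = 011100
  pos 2: 111001 XOR 101001 = 010000
  pos 3: 100001 XOR 101001 = 001000
  pos 5: 100010 XOR 101001 = 001011
  pos 7: 101100 XOR 101001 = 000101
  pos 10: 101000 XOR 101001 = 000001
Remainder (last 5 bits) = 00001. This is the CRC / FCS.

00001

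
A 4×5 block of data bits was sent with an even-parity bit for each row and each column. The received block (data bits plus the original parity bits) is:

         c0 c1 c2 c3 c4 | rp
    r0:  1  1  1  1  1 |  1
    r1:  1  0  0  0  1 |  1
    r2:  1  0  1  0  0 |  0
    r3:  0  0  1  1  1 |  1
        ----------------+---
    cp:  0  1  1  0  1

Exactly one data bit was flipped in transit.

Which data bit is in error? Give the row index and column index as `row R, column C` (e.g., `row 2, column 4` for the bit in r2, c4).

row 1, column 0

Recompute each row's even parity and compare to rp:
  r0: data parity 1, sent rp 1 → ok
  r1: data parity 0, sent rp 1 → mismatch
  r2: data parity 0, sent rp 0 → ok
  r3: data parity 1, sent rp 1 → ok
Recompute each column's even parity and compare to cp:
  c0: data parity 1, sent cp 0 → mismatch
  c1: data parity 1, sent cp 1 → ok
  c2: data parity 1, sent cp 1 → ok
  c3: data parity 0, sent cp 0 → ok
  c4: data parity 1, sent cp 1 → ok
Exactly one row (r1) and one column (c0) fail → the flipped bit is at their intersection.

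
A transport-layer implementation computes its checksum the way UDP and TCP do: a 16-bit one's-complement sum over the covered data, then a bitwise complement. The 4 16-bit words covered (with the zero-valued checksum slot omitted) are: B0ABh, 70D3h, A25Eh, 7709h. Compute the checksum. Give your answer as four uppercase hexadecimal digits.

One's-complement addition (fold any carry out of bit 15 back into bit 0):
  0xB0AB + 0x70D3 = 0x1217E → wrap carry → 0x217F
  0x217F + 0xA25E = 0x0C3DD
  0xC3DD + 0x7709 = 0x13AE6 → wrap carry → 0x3AE7
One's-complement sum = 0x3AE7.
Checksum = ~0x3AE7 & 0xFFFF = 0xC518.

C518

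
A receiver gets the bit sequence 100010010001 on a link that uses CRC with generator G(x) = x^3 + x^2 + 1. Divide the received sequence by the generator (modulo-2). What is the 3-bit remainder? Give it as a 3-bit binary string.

000

Modulo-2 division of 100010010001 by 1101:
  pos 0: 1000 XOR 1101 = 0101
  pos 1: 1011 XOR 1101 = 0110
  pos 2: 1100 XOR 1101 = 0001
  pos 5: 1010 XOR 1101 = 0111
  pos 6: 1110 XOR 1101 = 0011
  pos 8: 1101 XOR 1101 = 0000
Remainder = 000 (zero — the frame passes the CRC check).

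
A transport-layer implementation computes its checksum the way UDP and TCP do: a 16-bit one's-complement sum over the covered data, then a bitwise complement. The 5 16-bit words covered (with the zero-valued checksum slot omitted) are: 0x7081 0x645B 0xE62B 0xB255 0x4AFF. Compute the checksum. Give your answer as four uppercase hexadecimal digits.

47A2

One's-complement addition (fold any carry out of bit 15 back into bit 0):
  0x7081 + 0x645B = 0x0D4DC
  0xD4DC + 0xE62B = 0x1BB07 → wrap carry → 0xBB08
  0xBB08 + 0xB255 = 0x16D5D → wrap carry → 0x6D5E
  0x6D5E + 0x4AFF = 0x0B85D
One's-complement sum = 0xB85D.
Checksum = ~0xB85D & 0xFFFF = 0x47A2.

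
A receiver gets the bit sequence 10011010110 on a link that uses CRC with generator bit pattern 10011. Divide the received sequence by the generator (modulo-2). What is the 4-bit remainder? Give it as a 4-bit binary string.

0101

Modulo-2 division of 10011010110 by 10011:
  pos 0: 10011 XOR 10011 = 00000
  pos 6: 10110 XOR 10011 = 00101
Remainder = 0101 (nonzero — an error is detected).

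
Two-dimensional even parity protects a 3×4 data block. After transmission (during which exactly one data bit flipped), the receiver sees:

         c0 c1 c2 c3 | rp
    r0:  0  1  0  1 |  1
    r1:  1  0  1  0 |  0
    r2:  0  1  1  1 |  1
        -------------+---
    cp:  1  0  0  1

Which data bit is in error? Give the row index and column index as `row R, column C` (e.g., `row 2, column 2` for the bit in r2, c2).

Recompute each row's even parity and compare to rp:
  r0: data parity 0, sent rp 1 → mismatch
  r1: data parity 0, sent rp 0 → ok
  r2: data parity 1, sent rp 1 → ok
Recompute each column's even parity and compare to cp:
  c0: data parity 1, sent cp 1 → ok
  c1: data parity 0, sent cp 0 → ok
  c2: data parity 0, sent cp 0 → ok
  c3: data parity 0, sent cp 1 → mismatch
Exactly one row (r0) and one column (c3) fail → the flipped bit is at their intersection.

row 0, column 3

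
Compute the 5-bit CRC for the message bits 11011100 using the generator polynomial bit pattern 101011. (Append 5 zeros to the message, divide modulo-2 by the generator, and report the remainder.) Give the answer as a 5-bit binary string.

Append 5 zeros: 1101110000000. Divide by 101011 (XOR where the leading bit is 1):
  pos 0: 110111 XOR 101011 = 011100
  pos 1: 111000 XOR 101011 = 010011
  pos 2: 100110 XOR 101011 = 001101
  pos 4: 110100 XOR 101011 = 011111
  pos 5: 111110 XOR 101011 = 010101
  pos 6: 101010 XOR 101011 = 000001
Remainder (last 5 bits) = 00010. This is the CRC / FCS.

00010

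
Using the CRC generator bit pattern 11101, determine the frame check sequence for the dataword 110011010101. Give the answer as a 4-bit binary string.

0111

Append 4 zeros: 1100110101010000. Divide by 11101 (XOR where the leading bit is 1):
  pos 0: 11001 XOR 11101 = 00100
  pos 2: 10010 XOR 11101 = 01111
  pos 3: 11111 XOR 11101 = 00010
  pos 6: 10010 XOR 11101 = 01111
  pos 7: 11111 XOR 11101 = 00010
  pos 10: 10000 XOR 11101 = 01101
  pos 11: 11010 XOR 11101 = 00111
Remainder (last 4 bits) = 0111. This is the CRC / FCS.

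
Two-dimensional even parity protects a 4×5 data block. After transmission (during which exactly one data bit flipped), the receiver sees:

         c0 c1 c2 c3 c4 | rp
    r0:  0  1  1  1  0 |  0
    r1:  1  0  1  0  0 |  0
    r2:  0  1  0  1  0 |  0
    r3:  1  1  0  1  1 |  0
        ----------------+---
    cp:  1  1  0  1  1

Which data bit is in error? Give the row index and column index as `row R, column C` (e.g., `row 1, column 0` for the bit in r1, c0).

Recompute each row's even parity and compare to rp:
  r0: data parity 1, sent rp 0 → mismatch
  r1: data parity 0, sent rp 0 → ok
  r2: data parity 0, sent rp 0 → ok
  r3: data parity 0, sent rp 0 → ok
Recompute each column's even parity and compare to cp:
  c0: data parity 0, sent cp 1 → mismatch
  c1: data parity 1, sent cp 1 → ok
  c2: data parity 0, sent cp 0 → ok
  c3: data parity 1, sent cp 1 → ok
  c4: data parity 1, sent cp 1 → ok
Exactly one row (r0) and one column (c0) fail → the flipped bit is at their intersection.

row 0, column 0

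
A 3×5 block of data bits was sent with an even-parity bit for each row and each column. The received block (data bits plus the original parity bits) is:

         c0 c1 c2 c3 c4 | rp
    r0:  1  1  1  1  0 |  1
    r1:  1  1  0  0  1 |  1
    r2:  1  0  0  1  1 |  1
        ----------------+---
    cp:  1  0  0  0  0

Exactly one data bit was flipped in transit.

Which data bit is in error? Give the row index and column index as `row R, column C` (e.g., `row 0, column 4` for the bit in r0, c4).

Recompute each row's even parity and compare to rp:
  r0: data parity 0, sent rp 1 → mismatch
  r1: data parity 1, sent rp 1 → ok
  r2: data parity 1, sent rp 1 → ok
Recompute each column's even parity and compare to cp:
  c0: data parity 1, sent cp 1 → ok
  c1: data parity 0, sent cp 0 → ok
  c2: data parity 1, sent cp 0 → mismatch
  c3: data parity 0, sent cp 0 → ok
  c4: data parity 0, sent cp 0 → ok
Exactly one row (r0) and one column (c2) fail → the flipped bit is at their intersection.

row 0, column 2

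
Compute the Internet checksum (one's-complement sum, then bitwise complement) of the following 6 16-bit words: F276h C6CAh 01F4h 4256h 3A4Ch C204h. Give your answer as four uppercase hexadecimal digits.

0623

One's-complement addition (fold any carry out of bit 15 back into bit 0):
  0xF276 + 0xC6CA = 0x1B940 → wrap carry → 0xB941
  0xB941 + 0x01F4 = 0x0BB35
  0xBB35 + 0x4256 = 0x0FD8B
  0xFD8B + 0x3A4C = 0x137D7 → wrap carry → 0x37D8
  0x37D8 + 0xC204 = 0x0F9DC
One's-complement sum = 0xF9DC.
Checksum = ~0xF9DC & 0xFFFF = 0x0623.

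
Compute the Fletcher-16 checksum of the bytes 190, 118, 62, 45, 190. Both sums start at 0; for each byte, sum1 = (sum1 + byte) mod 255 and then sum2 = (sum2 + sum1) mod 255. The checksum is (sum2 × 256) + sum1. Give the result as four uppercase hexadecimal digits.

Running sums (mod 255):
  after byte 0 (190): sum1=190, sum2=190
  after byte 1 (118): sum1=53, sum2=243
  after byte 2 (62): sum1=115, sum2=103
  after byte 3 (45): sum1=160, sum2=8
  after byte 4 (190): sum1=95, sum2=103
Checksum = sum2·256 + sum1 = 103·256 + 95 = 26463 = 0x675F.

675F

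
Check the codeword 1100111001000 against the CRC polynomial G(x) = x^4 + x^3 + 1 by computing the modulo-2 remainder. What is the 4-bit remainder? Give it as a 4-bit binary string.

Modulo-2 division of 1100111001000 by 11001:
  pos 0: 11001 XOR 11001 = 00000
  pos 5: 11001 XOR 11001 = 00000
Remainder = 0000 (zero — the frame passes the CRC check).

0000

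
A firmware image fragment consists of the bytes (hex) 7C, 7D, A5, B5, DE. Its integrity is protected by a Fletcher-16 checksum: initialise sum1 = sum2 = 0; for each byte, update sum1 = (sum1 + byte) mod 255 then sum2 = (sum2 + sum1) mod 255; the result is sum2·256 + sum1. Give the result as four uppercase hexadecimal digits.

9F34

Running sums (mod 255):
  after byte 0 (7C): sum1=124, sum2=124
  after byte 1 (7D): sum1=249, sum2=118
  after byte 2 (A5): sum1=159, sum2=22
  after byte 3 (B5): sum1=85, sum2=107
  after byte 4 (DE): sum1=52, sum2=159
Checksum = sum2·256 + sum1 = 159·256 + 52 = 40756 = 0x9F34.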